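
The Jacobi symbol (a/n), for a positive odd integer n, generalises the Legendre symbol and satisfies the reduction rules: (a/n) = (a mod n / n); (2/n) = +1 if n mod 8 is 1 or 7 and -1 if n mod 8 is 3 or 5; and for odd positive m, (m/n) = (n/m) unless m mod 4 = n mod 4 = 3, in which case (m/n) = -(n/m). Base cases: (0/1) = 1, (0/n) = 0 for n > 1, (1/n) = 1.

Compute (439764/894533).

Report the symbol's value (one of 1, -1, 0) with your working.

factor out 2^2: 439764 = 2^2·109941; with 894533 mod 8 = 5, (2/894533) = -1; sign now +1; continue with (109941/894533)
flip (109941/894533) -> (894533/109941): both odd, 109941 mod 4 = 1, 894533 mod 4 = 1, so the flip contributes +1; sign now +1
(894533/109941): 894533 mod 109941 = 15005, so (894533/109941) = (15005/109941)
flip (15005/109941) -> (109941/15005): both odd, 15005 mod 4 = 1, 109941 mod 4 = 1, so the flip contributes +1; sign now +1
(109941/15005): 109941 mod 15005 = 4906, so (109941/15005) = (4906/15005)
factor out 2^1: 4906 = 2^1·2453; with 15005 mod 8 = 5, (2/15005) = -1; sign now -1; continue with (2453/15005)
flip (2453/15005) -> (15005/2453): both odd, 2453 mod 4 = 1, 15005 mod 4 = 1, so the flip contributes +1; sign now -1
(15005/2453): 15005 mod 2453 = 287, so (15005/2453) = (287/2453)
flip (287/2453) -> (2453/287): both odd, 287 mod 4 = 3, 2453 mod 4 = 1, so the flip contributes +1; sign now -1
(2453/287): 2453 mod 287 = 157, so (2453/287) = (157/287)
flip (157/287) -> (287/157): both odd, 157 mod 4 = 1, 287 mod 4 = 3, so the flip contributes +1; sign now -1
(287/157): 287 mod 157 = 130, so (287/157) = (130/157)
factor out 2^1: 130 = 2^1·65; with 157 mod 8 = 5, (2/157) = -1; sign now +1; continue with (65/157)
flip (65/157) -> (157/65): both odd, 65 mod 4 = 1, 157 mod 4 = 1, so the flip contributes +1; sign now +1
(157/65): 157 mod 65 = 27, so (157/65) = (27/65)
flip (27/65) -> (65/27): both odd, 27 mod 4 = 3, 65 mod 4 = 1, so the flip contributes +1; sign now +1
(65/27): 65 mod 27 = 11, so (65/27) = (11/27)
flip (11/27) -> (27/11): both odd, 11 mod 4 = 3, 27 mod 4 = 3, so the flip contributes -1; sign now -1
(27/11): 27 mod 11 = 5, so (27/11) = (5/11)
flip (5/11) -> (11/5): both odd, 5 mod 4 = 1, 11 mod 4 = 3, so the flip contributes +1; sign now -1
(11/5): 11 mod 5 = 1, so (11/5) = (1/5)
reached (1/5) = 1, so the symbol is -1

-1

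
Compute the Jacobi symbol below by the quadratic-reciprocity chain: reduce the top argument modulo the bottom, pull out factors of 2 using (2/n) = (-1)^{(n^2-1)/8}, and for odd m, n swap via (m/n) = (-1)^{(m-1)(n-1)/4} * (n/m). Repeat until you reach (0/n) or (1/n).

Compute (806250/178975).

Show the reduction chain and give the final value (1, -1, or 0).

0

(806250/178975) = (90350/178975)   [reduce mod 178975]
90350 = 2^1·45175; (2/178975) = +1 since 178975 mod 8 = 7, so (90350/178975) = (+1)^1·(45175/178975); sign now +1
reciprocity: (45175/178975) = -1·(178975/45175) since 45175 mod 4 = 3, 178975 mod 4 = 3; sign now -1
(178975/45175) = (43450/45175)   [reduce mod 45175]
43450 = 2^1·21725; (2/45175) = +1 since 45175 mod 8 = 7, so (43450/45175) = (+1)^1·(21725/45175); sign now -1
reciprocity: (21725/45175) = +1·(45175/21725) since 21725 mod 4 = 1, 45175 mod 4 = 3; sign now -1
(45175/21725) = (1725/21725)   [reduce mod 21725]
reciprocity: (1725/21725) = +1·(21725/1725) since 1725 mod 4 = 1, 21725 mod 4 = 1; sign now -1
(21725/1725) = (1025/1725)   [reduce mod 1725]
reciprocity: (1025/1725) = +1·(1725/1025) since 1025 mod 4 = 1, 1725 mod 4 = 1; sign now -1
(1725/1025) = (700/1025)   [reduce mod 1025]
700 = 2^2·175; (2/1025) = +1 since 1025 mod 8 = 1, so (700/1025) = (+1)^2·(175/1025); sign now -1
reciprocity: (175/1025) = +1·(1025/175) since 175 mod 4 = 3, 1025 mod 4 = 1; sign now -1
(1025/175) = (150/175)   [reduce mod 175]
150 = 2^1·75; (2/175) = +1 since 175 mod 8 = 7, so (150/175) = (+1)^1·(75/175); sign now -1
reciprocity: (75/175) = -1·(175/75) since 75 mod 4 = 3, 175 mod 4 = 3; sign now +1
(175/75) = (25/75)   [reduce mod 75]
reciprocity: (25/75) = +1·(75/25) since 25 mod 4 = 1, 75 mod 4 = 3; sign now +1
(75/25) = (0/25)   [reduce mod 25]
(0/25) = 0   [gcd(a, n) > 1]; final value = 0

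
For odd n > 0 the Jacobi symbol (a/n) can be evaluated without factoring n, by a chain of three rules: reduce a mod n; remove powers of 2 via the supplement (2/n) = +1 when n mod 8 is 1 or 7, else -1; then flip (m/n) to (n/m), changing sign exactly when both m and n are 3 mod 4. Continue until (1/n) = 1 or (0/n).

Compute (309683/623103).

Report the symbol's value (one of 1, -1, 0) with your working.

flip (309683/623103) -> (623103/309683): both odd, 309683 mod 4 = 3, 623103 mod 4 = 3, so the flip contributes -1; sign now -1
(623103/309683): 623103 mod 309683 = 3737, so (623103/309683) = (3737/309683)
flip (3737/309683) -> (309683/3737): both odd, 3737 mod 4 = 1, 309683 mod 4 = 3, so the flip contributes +1; sign now -1
(309683/3737): 309683 mod 3737 = 3249, so (309683/3737) = (3249/3737)
flip (3249/3737) -> (3737/3249): both odd, 3249 mod 4 = 1, 3737 mod 4 = 1, so the flip contributes +1; sign now -1
(3737/3249): 3737 mod 3249 = 488, so (3737/3249) = (488/3249)
factor out 2^3: 488 = 2^3·61; with 3249 mod 8 = 1, (2/3249) = +1; sign now -1; continue with (61/3249)
flip (61/3249) -> (3249/61): both odd, 61 mod 4 = 1, 3249 mod 4 = 1, so the flip contributes +1; sign now -1
(3249/61): 3249 mod 61 = 16, so (3249/61) = (16/61)
factor out 2^4: 16 = 2^4·1; with 61 mod 8 = 5, (2/61) = -1; sign now -1; continue with (1/61)
reached (1/61) = 1, so the symbol is -1

-1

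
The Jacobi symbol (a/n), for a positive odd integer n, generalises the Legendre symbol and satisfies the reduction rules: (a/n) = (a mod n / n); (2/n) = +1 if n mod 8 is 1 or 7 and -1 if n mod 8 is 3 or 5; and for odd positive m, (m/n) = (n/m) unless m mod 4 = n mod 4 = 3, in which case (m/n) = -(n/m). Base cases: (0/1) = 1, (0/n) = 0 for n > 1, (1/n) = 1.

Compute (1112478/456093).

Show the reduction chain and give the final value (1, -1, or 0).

0

(1112478/456093): 1112478 mod 456093 = 200292, so (1112478/456093) = (200292/456093)
factor out 2^2: 200292 = 2^2·50073; with 456093 mod 8 = 5, (2/456093) = -1; sign now +1; continue with (50073/456093)
flip (50073/456093) -> (456093/50073): both odd, 50073 mod 4 = 1, 456093 mod 4 = 1, so the flip contributes +1; sign now +1
(456093/50073): 456093 mod 50073 = 5436, so (456093/50073) = (5436/50073)
factor out 2^2: 5436 = 2^2·1359; with 50073 mod 8 = 1, (2/50073) = +1; sign now +1; continue with (1359/50073)
flip (1359/50073) -> (50073/1359): both odd, 1359 mod 4 = 3, 50073 mod 4 = 1, so the flip contributes +1; sign now +1
(50073/1359): 50073 mod 1359 = 1149, so (50073/1359) = (1149/1359)
flip (1149/1359) -> (1359/1149): both odd, 1149 mod 4 = 1, 1359 mod 4 = 3, so the flip contributes +1; sign now +1
(1359/1149): 1359 mod 1149 = 210, so (1359/1149) = (210/1149)
factor out 2^1: 210 = 2^1·105; with 1149 mod 8 = 5, (2/1149) = -1; sign now -1; continue with (105/1149)
flip (105/1149) -> (1149/105): both odd, 105 mod 4 = 1, 1149 mod 4 = 1, so the flip contributes +1; sign now -1
(1149/105): 1149 mod 105 = 99, so (1149/105) = (99/105)
flip (99/105) -> (105/99): both odd, 99 mod 4 = 3, 105 mod 4 = 1, so the flip contributes +1; sign now -1
(105/99): 105 mod 99 = 6, so (105/99) = (6/99)
factor out 2^1: 6 = 2^1·3; with 99 mod 8 = 3, (2/99) = -1; sign now +1; continue with (3/99)
flip (3/99) -> (99/3): both odd, 3 mod 4 = 3, 99 mod 4 = 3, so the flip contributes -1; sign now -1
(99/3): 99 mod 3 = 0, so (99/3) = (0/3)
reached (0/3); gcd(a, n) > 1, so (0/3) = 0 and the symbol is 0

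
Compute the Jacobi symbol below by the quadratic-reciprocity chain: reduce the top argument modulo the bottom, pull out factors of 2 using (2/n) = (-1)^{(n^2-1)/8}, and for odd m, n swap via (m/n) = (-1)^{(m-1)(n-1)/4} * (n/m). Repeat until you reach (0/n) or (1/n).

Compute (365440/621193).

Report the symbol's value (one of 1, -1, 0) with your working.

1

factor out 2^7: 365440 = 2^7·2855; with 621193 mod 8 = 1, (2/621193) = +1; sign now +1; continue with (2855/621193)
flip (2855/621193) -> (621193/2855): both odd, 2855 mod 4 = 3, 621193 mod 4 = 1, so the flip contributes +1; sign now +1
(621193/2855): 621193 mod 2855 = 1658, so (621193/2855) = (1658/2855)
factor out 2^1: 1658 = 2^1·829; with 2855 mod 8 = 7, (2/2855) = +1; sign now +1; continue with (829/2855)
flip (829/2855) -> (2855/829): both odd, 829 mod 4 = 1, 2855 mod 4 = 3, so the flip contributes +1; sign now +1
(2855/829): 2855 mod 829 = 368, so (2855/829) = (368/829)
factor out 2^4: 368 = 2^4·23; with 829 mod 8 = 5, (2/829) = -1; sign now +1; continue with (23/829)
flip (23/829) -> (829/23): both odd, 23 mod 4 = 3, 829 mod 4 = 1, so the flip contributes +1; sign now +1
(829/23): 829 mod 23 = 1, so (829/23) = (1/23)
reached (1/23) = 1, so the symbol is +1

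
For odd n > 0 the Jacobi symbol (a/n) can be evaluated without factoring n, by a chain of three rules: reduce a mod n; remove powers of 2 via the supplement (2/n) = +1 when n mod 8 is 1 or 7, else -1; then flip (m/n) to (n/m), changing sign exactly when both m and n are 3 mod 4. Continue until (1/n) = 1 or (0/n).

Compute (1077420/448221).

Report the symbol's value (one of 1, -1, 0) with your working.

0

(1077420/448221) = (180978/448221)   [reduce mod 448221]
180978 = 2^1·90489; (2/448221) = -1 since 448221 mod 8 = 5, so (180978/448221) = (-1)^1·(90489/448221); sign now -1
reciprocity: (90489/448221) = +1·(448221/90489) since 90489 mod 4 = 1, 448221 mod 4 = 1; sign now -1
(448221/90489) = (86265/90489)   [reduce mod 90489]
reciprocity: (86265/90489) = +1·(90489/86265) since 86265 mod 4 = 1, 90489 mod 4 = 1; sign now -1
(90489/86265) = (4224/86265)   [reduce mod 86265]
4224 = 2^7·33; (2/86265) = +1 since 86265 mod 8 = 1, so (4224/86265) = (+1)^7·(33/86265); sign now -1
reciprocity: (33/86265) = +1·(86265/33) since 33 mod 4 = 1, 86265 mod 4 = 1; sign now -1
(86265/33) = (3/33)   [reduce mod 33]
reciprocity: (3/33) = +1·(33/3) since 3 mod 4 = 3, 33 mod 4 = 1; sign now -1
(33/3) = (0/3)   [reduce mod 3]
(0/3) = 0   [gcd(a, n) > 1]; final value = 0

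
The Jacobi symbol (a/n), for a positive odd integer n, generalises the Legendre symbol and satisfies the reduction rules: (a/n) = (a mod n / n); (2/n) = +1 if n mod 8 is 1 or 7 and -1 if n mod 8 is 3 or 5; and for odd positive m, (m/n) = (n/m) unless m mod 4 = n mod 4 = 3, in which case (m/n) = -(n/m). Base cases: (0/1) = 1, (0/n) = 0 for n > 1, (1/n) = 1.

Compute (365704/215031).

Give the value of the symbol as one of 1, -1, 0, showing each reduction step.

-1

(365704/215031): 365704 mod 215031 = 150673, so (365704/215031) = (150673/215031)
flip (150673/215031) -> (215031/150673): both odd, 150673 mod 4 = 1, 215031 mod 4 = 3, so the flip contributes +1; sign now +1
(215031/150673): 215031 mod 150673 = 64358, so (215031/150673) = (64358/150673)
factor out 2^1: 64358 = 2^1·32179; with 150673 mod 8 = 1, (2/150673) = +1; sign now +1; continue with (32179/150673)
flip (32179/150673) -> (150673/32179): both odd, 32179 mod 4 = 3, 150673 mod 4 = 1, so the flip contributes +1; sign now +1
(150673/32179): 150673 mod 32179 = 21957, so (150673/32179) = (21957/32179)
flip (21957/32179) -> (32179/21957): both odd, 21957 mod 4 = 1, 32179 mod 4 = 3, so the flip contributes +1; sign now +1
(32179/21957): 32179 mod 21957 = 10222, so (32179/21957) = (10222/21957)
factor out 2^1: 10222 = 2^1·5111; with 21957 mod 8 = 5, (2/21957) = -1; sign now -1; continue with (5111/21957)
flip (5111/21957) -> (21957/5111): both odd, 5111 mod 4 = 3, 21957 mod 4 = 1, so the flip contributes +1; sign now -1
(21957/5111): 21957 mod 5111 = 1513, so (21957/5111) = (1513/5111)
flip (1513/5111) -> (5111/1513): both odd, 1513 mod 4 = 1, 5111 mod 4 = 3, so the flip contributes +1; sign now -1
(5111/1513): 5111 mod 1513 = 572, so (5111/1513) = (572/1513)
factor out 2^2: 572 = 2^2·143; with 1513 mod 8 = 1, (2/1513) = +1; sign now -1; continue with (143/1513)
flip (143/1513) -> (1513/143): both odd, 143 mod 4 = 3, 1513 mod 4 = 1, so the flip contributes +1; sign now -1
(1513/143): 1513 mod 143 = 83, so (1513/143) = (83/143)
flip (83/143) -> (143/83): both odd, 83 mod 4 = 3, 143 mod 4 = 3, so the flip contributes -1; sign now +1
(143/83): 143 mod 83 = 60, so (143/83) = (60/83)
factor out 2^2: 60 = 2^2·15; with 83 mod 8 = 3, (2/83) = -1; sign now +1; continue with (15/83)
flip (15/83) -> (83/15): both odd, 15 mod 4 = 3, 83 mod 4 = 3, so the flip contributes -1; sign now -1
(83/15): 83 mod 15 = 8, so (83/15) = (8/15)
factor out 2^3: 8 = 2^3·1; with 15 mod 8 = 7, (2/15) = +1; sign now -1; continue with (1/15)
reached (1/15) = 1, so the symbol is -1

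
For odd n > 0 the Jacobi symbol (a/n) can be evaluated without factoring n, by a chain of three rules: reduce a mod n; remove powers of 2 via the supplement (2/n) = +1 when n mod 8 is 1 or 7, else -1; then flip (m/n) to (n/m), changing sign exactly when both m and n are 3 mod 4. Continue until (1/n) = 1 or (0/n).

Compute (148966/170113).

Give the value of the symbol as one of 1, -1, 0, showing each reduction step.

-1

148966 = 2^1·74483; (2/170113) = +1 since 170113 mod 8 = 1, so (148966/170113) = (+1)^1·(74483/170113); sign now +1
reciprocity: (74483/170113) = +1·(170113/74483) since 74483 mod 4 = 3, 170113 mod 4 = 1; sign now +1
(170113/74483) = (21147/74483)   [reduce mod 74483]
reciprocity: (21147/74483) = -1·(74483/21147) since 21147 mod 4 = 3, 74483 mod 4 = 3; sign now -1
(74483/21147) = (11042/21147)   [reduce mod 21147]
11042 = 2^1·5521; (2/21147) = -1 since 21147 mod 8 = 3, so (11042/21147) = (-1)^1·(5521/21147); sign now +1
reciprocity: (5521/21147) = +1·(21147/5521) since 5521 mod 4 = 1, 21147 mod 4 = 3; sign now +1
(21147/5521) = (4584/5521)   [reduce mod 5521]
4584 = 2^3·573; (2/5521) = +1 since 5521 mod 8 = 1, so (4584/5521) = (+1)^3·(573/5521); sign now +1
reciprocity: (573/5521) = +1·(5521/573) since 573 mod 4 = 1, 5521 mod 4 = 1; sign now +1
(5521/573) = (364/573)   [reduce mod 573]
364 = 2^2·91; (2/573) = -1 since 573 mod 8 = 5, so (364/573) = (-1)^2·(91/573); sign now +1
reciprocity: (91/573) = +1·(573/91) since 91 mod 4 = 3, 573 mod 4 = 1; sign now +1
(573/91) = (27/91)   [reduce mod 91]
reciprocity: (27/91) = -1·(91/27) since 27 mod 4 = 3, 91 mod 4 = 3; sign now -1
(91/27) = (10/27)   [reduce mod 27]
10 = 2^1·5; (2/27) = -1 since 27 mod 8 = 3, so (10/27) = (-1)^1·(5/27); sign now +1
reciprocity: (5/27) = +1·(27/5) since 5 mod 4 = 1, 27 mod 4 = 3; sign now +1
(27/5) = (2/5)   [reduce mod 5]
2 = 2^1·1; (2/5) = -1 since 5 mod 8 = 5, so (2/5) = (-1)^1·(1/5); sign now -1
(1/5) = 1; final value = sign = -1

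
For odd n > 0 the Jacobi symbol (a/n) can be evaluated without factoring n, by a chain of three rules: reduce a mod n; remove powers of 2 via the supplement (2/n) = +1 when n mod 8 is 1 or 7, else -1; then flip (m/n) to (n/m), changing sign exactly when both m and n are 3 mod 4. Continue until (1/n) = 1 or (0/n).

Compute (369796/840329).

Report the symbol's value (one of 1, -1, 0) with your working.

0

factor out 2^2: 369796 = 2^2·92449; with 840329 mod 8 = 1, (2/840329) = +1; sign now +1; continue with (92449/840329)
flip (92449/840329) -> (840329/92449): both odd, 92449 mod 4 = 1, 840329 mod 4 = 1, so the flip contributes +1; sign now +1
(840329/92449): 840329 mod 92449 = 8288, so (840329/92449) = (8288/92449)
factor out 2^5: 8288 = 2^5·259; with 92449 mod 8 = 1, (2/92449) = +1; sign now +1; continue with (259/92449)
flip (259/92449) -> (92449/259): both odd, 259 mod 4 = 3, 92449 mod 4 = 1, so the flip contributes +1; sign now +1
(92449/259): 92449 mod 259 = 245, so (92449/259) = (245/259)
flip (245/259) -> (259/245): both odd, 245 mod 4 = 1, 259 mod 4 = 3, so the flip contributes +1; sign now +1
(259/245): 259 mod 245 = 14, so (259/245) = (14/245)
factor out 2^1: 14 = 2^1·7; with 245 mod 8 = 5, (2/245) = -1; sign now -1; continue with (7/245)
flip (7/245) -> (245/7): both odd, 7 mod 4 = 3, 245 mod 4 = 1, so the flip contributes +1; sign now -1
(245/7): 245 mod 7 = 0, so (245/7) = (0/7)
reached (0/7); gcd(a, n) > 1, so (0/7) = 0 and the symbol is 0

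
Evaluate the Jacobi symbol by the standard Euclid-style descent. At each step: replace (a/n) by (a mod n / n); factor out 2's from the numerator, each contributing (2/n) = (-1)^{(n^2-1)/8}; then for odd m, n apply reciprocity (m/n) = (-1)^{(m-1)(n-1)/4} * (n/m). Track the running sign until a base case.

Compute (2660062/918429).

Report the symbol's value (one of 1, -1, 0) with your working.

-1

(2660062/918429) = (823204/918429)   [reduce mod 918429]
823204 = 2^2·205801; (2/918429) = -1 since 918429 mod 8 = 5, so (823204/918429) = (-1)^2·(205801/918429); sign now +1
reciprocity: (205801/918429) = +1·(918429/205801) since 205801 mod 4 = 1, 918429 mod 4 = 1; sign now +1
(918429/205801) = (95225/205801)   [reduce mod 205801]
reciprocity: (95225/205801) = +1·(205801/95225) since 95225 mod 4 = 1, 205801 mod 4 = 1; sign now +1
(205801/95225) = (15351/95225)   [reduce mod 95225]
reciprocity: (15351/95225) = +1·(95225/15351) since 15351 mod 4 = 3, 95225 mod 4 = 1; sign now +1
(95225/15351) = (3119/15351)   [reduce mod 15351]
reciprocity: (3119/15351) = -1·(15351/3119) since 3119 mod 4 = 3, 15351 mod 4 = 3; sign now -1
(15351/3119) = (2875/3119)   [reduce mod 3119]
reciprocity: (2875/3119) = -1·(3119/2875) since 2875 mod 4 = 3, 3119 mod 4 = 3; sign now +1
(3119/2875) = (244/2875)   [reduce mod 2875]
244 = 2^2·61; (2/2875) = -1 since 2875 mod 8 = 3, so (244/2875) = (-1)^2·(61/2875); sign now +1
reciprocity: (61/2875) = +1·(2875/61) since 61 mod 4 = 1, 2875 mod 4 = 3; sign now +1
(2875/61) = (8/61)   [reduce mod 61]
8 = 2^3·1; (2/61) = -1 since 61 mod 8 = 5, so (8/61) = (-1)^3·(1/61); sign now -1
(1/61) = 1; final value = sign = -1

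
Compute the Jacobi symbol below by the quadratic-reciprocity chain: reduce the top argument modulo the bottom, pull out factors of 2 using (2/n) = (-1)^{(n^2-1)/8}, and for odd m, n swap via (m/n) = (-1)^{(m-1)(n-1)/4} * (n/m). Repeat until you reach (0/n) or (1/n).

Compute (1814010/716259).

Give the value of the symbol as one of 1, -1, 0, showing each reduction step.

(1814010/716259) = (381492/716259)   [reduce mod 716259]
381492 = 2^2·95373; (2/716259) = -1 since 716259 mod 8 = 3, so (381492/716259) = (-1)^2·(95373/716259); sign now +1
reciprocity: (95373/716259) = +1·(716259/95373) since 95373 mod 4 = 1, 716259 mod 4 = 3; sign now +1
(716259/95373) = (48648/95373)   [reduce mod 95373]
48648 = 2^3·6081; (2/95373) = -1 since 95373 mod 8 = 5, so (48648/95373) = (-1)^3·(6081/95373); sign now -1
reciprocity: (6081/95373) = +1·(95373/6081) since 6081 mod 4 = 1, 95373 mod 4 = 1; sign now -1
(95373/6081) = (4158/6081)   [reduce mod 6081]
4158 = 2^1·2079; (2/6081) = +1 since 6081 mod 8 = 1, so (4158/6081) = (+1)^1·(2079/6081); sign now -1
reciprocity: (2079/6081) = +1·(6081/2079) since 2079 mod 4 = 3, 6081 mod 4 = 1; sign now -1
(6081/2079) = (1923/2079)   [reduce mod 2079]
reciprocity: (1923/2079) = -1·(2079/1923) since 1923 mod 4 = 3, 2079 mod 4 = 3; sign now +1
(2079/1923) = (156/1923)   [reduce mod 1923]
156 = 2^2·39; (2/1923) = -1 since 1923 mod 8 = 3, so (156/1923) = (-1)^2·(39/1923); sign now +1
reciprocity: (39/1923) = -1·(1923/39) since 39 mod 4 = 3, 1923 mod 4 = 3; sign now -1
(1923/39) = (12/39)   [reduce mod 39]
12 = 2^2·3; (2/39) = +1 since 39 mod 8 = 7, so (12/39) = (+1)^2·(3/39); sign now -1
reciprocity: (3/39) = -1·(39/3) since 3 mod 4 = 3, 39 mod 4 = 3; sign now +1
(39/3) = (0/3)   [reduce mod 3]
(0/3) = 0   [gcd(a, n) > 1]; final value = 0

0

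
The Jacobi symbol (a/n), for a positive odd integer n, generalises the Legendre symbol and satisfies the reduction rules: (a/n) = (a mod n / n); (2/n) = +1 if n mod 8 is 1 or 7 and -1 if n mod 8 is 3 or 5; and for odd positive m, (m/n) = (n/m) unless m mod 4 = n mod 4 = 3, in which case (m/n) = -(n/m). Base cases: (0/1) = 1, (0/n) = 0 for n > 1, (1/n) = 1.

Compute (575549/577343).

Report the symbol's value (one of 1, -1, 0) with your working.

flip (575549/577343) -> (577343/575549): both odd, 575549 mod 4 = 1, 577343 mod 4 = 3, so the flip contributes +1; sign now +1
(577343/575549): 577343 mod 575549 = 1794, so (577343/575549) = (1794/575549)
factor out 2^1: 1794 = 2^1·897; with 575549 mod 8 = 5, (2/575549) = -1; sign now -1; continue with (897/575549)
flip (897/575549) -> (575549/897): both odd, 897 mod 4 = 1, 575549 mod 4 = 1, so the flip contributes +1; sign now -1
(575549/897): 575549 mod 897 = 572, so (575549/897) = (572/897)
factor out 2^2: 572 = 2^2·143; with 897 mod 8 = 1, (2/897) = +1; sign now -1; continue with (143/897)
flip (143/897) -> (897/143): both odd, 143 mod 4 = 3, 897 mod 4 = 1, so the flip contributes +1; sign now -1
(897/143): 897 mod 143 = 39, so (897/143) = (39/143)
flip (39/143) -> (143/39): both odd, 39 mod 4 = 3, 143 mod 4 = 3, so the flip contributes -1; sign now +1
(143/39): 143 mod 39 = 26, so (143/39) = (26/39)
factor out 2^1: 26 = 2^1·13; with 39 mod 8 = 7, (2/39) = +1; sign now +1; continue with (13/39)
flip (13/39) -> (39/13): both odd, 13 mod 4 = 1, 39 mod 4 = 3, so the flip contributes +1; sign now +1
(39/13): 39 mod 13 = 0, so (39/13) = (0/13)
reached (0/13); gcd(a, n) > 1, so (0/13) = 0 and the symbol is 0

0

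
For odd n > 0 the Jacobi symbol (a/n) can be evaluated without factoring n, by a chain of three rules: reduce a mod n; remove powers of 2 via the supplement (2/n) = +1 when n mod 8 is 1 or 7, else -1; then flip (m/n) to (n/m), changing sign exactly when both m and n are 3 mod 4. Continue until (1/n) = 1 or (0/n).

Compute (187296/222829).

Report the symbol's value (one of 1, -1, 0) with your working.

factor out 2^5: 187296 = 2^5·5853; with 222829 mod 8 = 5, (2/222829) = -1; sign now -1; continue with (5853/222829)
flip (5853/222829) -> (222829/5853): both odd, 5853 mod 4 = 1, 222829 mod 4 = 1, so the flip contributes +1; sign now -1
(222829/5853): 222829 mod 5853 = 415, so (222829/5853) = (415/5853)
flip (415/5853) -> (5853/415): both odd, 415 mod 4 = 3, 5853 mod 4 = 1, so the flip contributes +1; sign now -1
(5853/415): 5853 mod 415 = 43, so (5853/415) = (43/415)
flip (43/415) -> (415/43): both odd, 43 mod 4 = 3, 415 mod 4 = 3, so the flip contributes -1; sign now +1
(415/43): 415 mod 43 = 28, so (415/43) = (28/43)
factor out 2^2: 28 = 2^2·7; with 43 mod 8 = 3, (2/43) = -1; sign now +1; continue with (7/43)
flip (7/43) -> (43/7): both odd, 7 mod 4 = 3, 43 mod 4 = 3, so the flip contributes -1; sign now -1
(43/7): 43 mod 7 = 1, so (43/7) = (1/7)
reached (1/7) = 1, so the symbol is -1

-1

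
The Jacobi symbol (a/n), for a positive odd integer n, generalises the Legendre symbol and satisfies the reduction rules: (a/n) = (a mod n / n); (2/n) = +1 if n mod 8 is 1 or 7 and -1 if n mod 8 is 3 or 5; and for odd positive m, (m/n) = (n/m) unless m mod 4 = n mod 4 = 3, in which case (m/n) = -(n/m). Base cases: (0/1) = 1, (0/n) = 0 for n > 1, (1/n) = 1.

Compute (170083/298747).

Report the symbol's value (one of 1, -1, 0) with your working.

flip (170083/298747) -> (298747/170083): both odd, 170083 mod 4 = 3, 298747 mod 4 = 3, so the flip contributes -1; sign now -1
(298747/170083): 298747 mod 170083 = 128664, so (298747/170083) = (128664/170083)
factor out 2^3: 128664 = 2^3·16083; with 170083 mod 8 = 3, (2/170083) = -1; sign now +1; continue with (16083/170083)
flip (16083/170083) -> (170083/16083): both odd, 16083 mod 4 = 3, 170083 mod 4 = 3, so the flip contributes -1; sign now -1
(170083/16083): 170083 mod 16083 = 9253, so (170083/16083) = (9253/16083)
flip (9253/16083) -> (16083/9253): both odd, 9253 mod 4 = 1, 16083 mod 4 = 3, so the flip contributes +1; sign now -1
(16083/9253): 16083 mod 9253 = 6830, so (16083/9253) = (6830/9253)
factor out 2^1: 6830 = 2^1·3415; with 9253 mod 8 = 5, (2/9253) = -1; sign now +1; continue with (3415/9253)
flip (3415/9253) -> (9253/3415): both odd, 3415 mod 4 = 3, 9253 mod 4 = 1, so the flip contributes +1; sign now +1
(9253/3415): 9253 mod 3415 = 2423, so (9253/3415) = (2423/3415)
flip (2423/3415) -> (3415/2423): both odd, 2423 mod 4 = 3, 3415 mod 4 = 3, so the flip contributes -1; sign now -1
(3415/2423): 3415 mod 2423 = 992, so (3415/2423) = (992/2423)
factor out 2^5: 992 = 2^5·31; with 2423 mod 8 = 7, (2/2423) = +1; sign now -1; continue with (31/2423)
flip (31/2423) -> (2423/31): both odd, 31 mod 4 = 3, 2423 mod 4 = 3, so the flip contributes -1; sign now +1
(2423/31): 2423 mod 31 = 5, so (2423/31) = (5/31)
flip (5/31) -> (31/5): both odd, 5 mod 4 = 1, 31 mod 4 = 3, so the flip contributes +1; sign now +1
(31/5): 31 mod 5 = 1, so (31/5) = (1/5)
reached (1/5) = 1, so the symbol is +1

1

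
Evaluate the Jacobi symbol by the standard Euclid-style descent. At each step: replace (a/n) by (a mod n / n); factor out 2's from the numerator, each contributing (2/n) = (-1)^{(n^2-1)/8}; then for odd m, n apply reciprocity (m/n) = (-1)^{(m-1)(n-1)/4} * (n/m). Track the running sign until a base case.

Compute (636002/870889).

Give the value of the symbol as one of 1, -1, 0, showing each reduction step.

-1

636002 = 2^1·318001; (2/870889) = +1 since 870889 mod 8 = 1, so (636002/870889) = (+1)^1·(318001/870889); sign now +1
reciprocity: (318001/870889) = +1·(870889/318001) since 318001 mod 4 = 1, 870889 mod 4 = 1; sign now +1
(870889/318001) = (234887/318001)   [reduce mod 318001]
reciprocity: (234887/318001) = +1·(318001/234887) since 234887 mod 4 = 3, 318001 mod 4 = 1; sign now +1
(318001/234887) = (83114/234887)   [reduce mod 234887]
83114 = 2^1·41557; (2/234887) = +1 since 234887 mod 8 = 7, so (83114/234887) = (+1)^1·(41557/234887); sign now +1
reciprocity: (41557/234887) = +1·(234887/41557) since 41557 mod 4 = 1, 234887 mod 4 = 3; sign now +1
(234887/41557) = (27102/41557)   [reduce mod 41557]
27102 = 2^1·13551; (2/41557) = -1 since 41557 mod 8 = 5, so (27102/41557) = (-1)^1·(13551/41557); sign now -1
reciprocity: (13551/41557) = +1·(41557/13551) since 13551 mod 4 = 3, 41557 mod 4 = 1; sign now -1
(41557/13551) = (904/13551)   [reduce mod 13551]
904 = 2^3·113; (2/13551) = +1 since 13551 mod 8 = 7, so (904/13551) = (+1)^3·(113/13551); sign now -1
reciprocity: (113/13551) = +1·(13551/113) since 113 mod 4 = 1, 13551 mod 4 = 3; sign now -1
(13551/113) = (104/113)   [reduce mod 113]
104 = 2^3·13; (2/113) = +1 since 113 mod 8 = 1, so (104/113) = (+1)^3·(13/113); sign now -1
reciprocity: (13/113) = +1·(113/13) since 13 mod 4 = 1, 113 mod 4 = 1; sign now -1
(113/13) = (9/13)   [reduce mod 13]
reciprocity: (9/13) = +1·(13/9) since 9 mod 4 = 1, 13 mod 4 = 1; sign now -1
(13/9) = (4/9)   [reduce mod 9]
4 = 2^2·1; (2/9) = +1 since 9 mod 8 = 1, so (4/9) = (+1)^2·(1/9); sign now -1
(1/9) = 1; final value = sign = -1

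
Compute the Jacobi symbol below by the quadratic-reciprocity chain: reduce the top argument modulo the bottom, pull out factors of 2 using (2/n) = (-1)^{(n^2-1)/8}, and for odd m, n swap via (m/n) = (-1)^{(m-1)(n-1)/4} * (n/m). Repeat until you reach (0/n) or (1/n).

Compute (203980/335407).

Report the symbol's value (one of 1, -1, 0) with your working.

203980 = 2^2·50995; (2/335407) = +1 since 335407 mod 8 = 7, so (203980/335407) = (+1)^2·(50995/335407); sign now +1
reciprocity: (50995/335407) = -1·(335407/50995) since 50995 mod 4 = 3, 335407 mod 4 = 3; sign now -1
(335407/50995) = (29437/50995)   [reduce mod 50995]
reciprocity: (29437/50995) = +1·(50995/29437) since 29437 mod 4 = 1, 50995 mod 4 = 3; sign now -1
(50995/29437) = (21558/29437)   [reduce mod 29437]
21558 = 2^1·10779; (2/29437) = -1 since 29437 mod 8 = 5, so (21558/29437) = (-1)^1·(10779/29437); sign now +1
reciprocity: (10779/29437) = +1·(29437/10779) since 10779 mod 4 = 3, 29437 mod 4 = 1; sign now +1
(29437/10779) = (7879/10779)   [reduce mod 10779]
reciprocity: (7879/10779) = -1·(10779/7879) since 7879 mod 4 = 3, 10779 mod 4 = 3; sign now -1
(10779/7879) = (2900/7879)   [reduce mod 7879]
2900 = 2^2·725; (2/7879) = +1 since 7879 mod 8 = 7, so (2900/7879) = (+1)^2·(725/7879); sign now -1
reciprocity: (725/7879) = +1·(7879/725) since 725 mod 4 = 1, 7879 mod 4 = 3; sign now -1
(7879/725) = (629/725)   [reduce mod 725]
reciprocity: (629/725) = +1·(725/629) since 629 mod 4 = 1, 725 mod 4 = 1; sign now -1
(725/629) = (96/629)   [reduce mod 629]
96 = 2^5·3; (2/629) = -1 since 629 mod 8 = 5, so (96/629) = (-1)^5·(3/629); sign now +1
reciprocity: (3/629) = +1·(629/3) since 3 mod 4 = 3, 629 mod 4 = 1; sign now +1
(629/3) = (2/3)   [reduce mod 3]
2 = 2^1·1; (2/3) = -1 since 3 mod 8 = 3, so (2/3) = (-1)^1·(1/3); sign now -1
(1/3) = 1; final value = sign = -1

-1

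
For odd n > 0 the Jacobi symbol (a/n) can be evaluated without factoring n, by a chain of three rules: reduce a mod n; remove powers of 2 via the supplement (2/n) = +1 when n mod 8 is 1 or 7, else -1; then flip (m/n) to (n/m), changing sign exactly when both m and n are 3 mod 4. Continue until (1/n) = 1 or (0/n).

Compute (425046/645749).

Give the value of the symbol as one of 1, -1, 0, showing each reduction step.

425046 = 2^1·212523; (2/645749) = -1 since 645749 mod 8 = 5, so (425046/645749) = (-1)^1·(212523/645749); sign now -1
reciprocity: (212523/645749) = +1·(645749/212523) since 212523 mod 4 = 3, 645749 mod 4 = 1; sign now -1
(645749/212523) = (8180/212523)   [reduce mod 212523]
8180 = 2^2·2045; (2/212523) = -1 since 212523 mod 8 = 3, so (8180/212523) = (-1)^2·(2045/212523); sign now -1
reciprocity: (2045/212523) = +1·(212523/2045) since 2045 mod 4 = 1, 212523 mod 4 = 3; sign now -1
(212523/2045) = (1888/2045)   [reduce mod 2045]
1888 = 2^5·59; (2/2045) = -1 since 2045 mod 8 = 5, so (1888/2045) = (-1)^5·(59/2045); sign now +1
reciprocity: (59/2045) = +1·(2045/59) since 59 mod 4 = 3, 2045 mod 4 = 1; sign now +1
(2045/59) = (39/59)   [reduce mod 59]
reciprocity: (39/59) = -1·(59/39) since 39 mod 4 = 3, 59 mod 4 = 3; sign now -1
(59/39) = (20/39)   [reduce mod 39]
20 = 2^2·5; (2/39) = +1 since 39 mod 8 = 7, so (20/39) = (+1)^2·(5/39); sign now -1
reciprocity: (5/39) = +1·(39/5) since 5 mod 4 = 1, 39 mod 4 = 3; sign now -1
(39/5) = (4/5)   [reduce mod 5]
4 = 2^2·1; (2/5) = -1 since 5 mod 8 = 5, so (4/5) = (-1)^2·(1/5); sign now -1
(1/5) = 1; final value = sign = -1

-1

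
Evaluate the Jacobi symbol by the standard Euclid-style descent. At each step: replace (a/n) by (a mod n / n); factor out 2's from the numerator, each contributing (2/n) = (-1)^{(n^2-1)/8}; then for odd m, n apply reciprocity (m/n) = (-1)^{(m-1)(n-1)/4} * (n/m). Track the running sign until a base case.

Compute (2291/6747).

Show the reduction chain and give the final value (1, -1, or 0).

flip (2291/6747) -> (6747/2291): both odd, 2291 mod 4 = 3, 6747 mod 4 = 3, so the flip contributes -1; sign now -1
(6747/2291): 6747 mod 2291 = 2165, so (6747/2291) = (2165/2291)
flip (2165/2291) -> (2291/2165): both odd, 2165 mod 4 = 1, 2291 mod 4 = 3, so the flip contributes +1; sign now -1
(2291/2165): 2291 mod 2165 = 126, so (2291/2165) = (126/2165)
factor out 2^1: 126 = 2^1·63; with 2165 mod 8 = 5, (2/2165) = -1; sign now +1; continue with (63/2165)
flip (63/2165) -> (2165/63): both odd, 63 mod 4 = 3, 2165 mod 4 = 1, so the flip contributes +1; sign now +1
(2165/63): 2165 mod 63 = 23, so (2165/63) = (23/63)
flip (23/63) -> (63/23): both odd, 23 mod 4 = 3, 63 mod 4 = 3, so the flip contributes -1; sign now -1
(63/23): 63 mod 23 = 17, so (63/23) = (17/23)
flip (17/23) -> (23/17): both odd, 17 mod 4 = 1, 23 mod 4 = 3, so the flip contributes +1; sign now -1
(23/17): 23 mod 17 = 6, so (23/17) = (6/17)
factor out 2^1: 6 = 2^1·3; with 17 mod 8 = 1, (2/17) = +1; sign now -1; continue with (3/17)
flip (3/17) -> (17/3): both odd, 3 mod 4 = 3, 17 mod 4 = 1, so the flip contributes +1; sign now -1
(17/3): 17 mod 3 = 2, so (17/3) = (2/3)
factor out 2^1: 2 = 2^1·1; with 3 mod 8 = 3, (2/3) = -1; sign now +1; continue with (1/3)
reached (1/3) = 1, so the symbol is +1

1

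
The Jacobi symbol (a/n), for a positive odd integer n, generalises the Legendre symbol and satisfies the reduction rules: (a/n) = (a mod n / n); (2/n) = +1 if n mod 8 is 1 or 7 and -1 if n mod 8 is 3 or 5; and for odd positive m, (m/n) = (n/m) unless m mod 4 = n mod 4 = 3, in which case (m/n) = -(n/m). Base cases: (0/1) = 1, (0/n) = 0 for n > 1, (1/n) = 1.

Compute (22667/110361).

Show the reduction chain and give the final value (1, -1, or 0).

-1

reciprocity: (22667/110361) = +1·(110361/22667) since 22667 mod 4 = 3, 110361 mod 4 = 1; sign now +1
(110361/22667) = (19693/22667)   [reduce mod 22667]
reciprocity: (19693/22667) = +1·(22667/19693) since 19693 mod 4 = 1, 22667 mod 4 = 3; sign now +1
(22667/19693) = (2974/19693)   [reduce mod 19693]
2974 = 2^1·1487; (2/19693) = -1 since 19693 mod 8 = 5, so (2974/19693) = (-1)^1·(1487/19693); sign now -1
reciprocity: (1487/19693) = +1·(19693/1487) since 1487 mod 4 = 3, 19693 mod 4 = 1; sign now -1
(19693/1487) = (362/1487)   [reduce mod 1487]
362 = 2^1·181; (2/1487) = +1 since 1487 mod 8 = 7, so (362/1487) = (+1)^1·(181/1487); sign now -1
reciprocity: (181/1487) = +1·(1487/181) since 181 mod 4 = 1, 1487 mod 4 = 3; sign now -1
(1487/181) = (39/181)   [reduce mod 181]
reciprocity: (39/181) = +1·(181/39) since 39 mod 4 = 3, 181 mod 4 = 1; sign now -1
(181/39) = (25/39)   [reduce mod 39]
reciprocity: (25/39) = +1·(39/25) since 25 mod 4 = 1, 39 mod 4 = 3; sign now -1
(39/25) = (14/25)   [reduce mod 25]
14 = 2^1·7; (2/25) = +1 since 25 mod 8 = 1, so (14/25) = (+1)^1·(7/25); sign now -1
reciprocity: (7/25) = +1·(25/7) since 7 mod 4 = 3, 25 mod 4 = 1; sign now -1
(25/7) = (4/7)   [reduce mod 7]
4 = 2^2·1; (2/7) = +1 since 7 mod 8 = 7, so (4/7) = (+1)^2·(1/7); sign now -1
(1/7) = 1; final value = sign = -1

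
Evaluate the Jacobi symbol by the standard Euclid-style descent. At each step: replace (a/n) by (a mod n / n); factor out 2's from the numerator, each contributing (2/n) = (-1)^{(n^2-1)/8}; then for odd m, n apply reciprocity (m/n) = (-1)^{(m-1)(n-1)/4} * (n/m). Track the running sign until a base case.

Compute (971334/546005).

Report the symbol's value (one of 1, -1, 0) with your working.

(971334/546005): 971334 mod 546005 = 425329, so (971334/546005) = (425329/546005)
flip (425329/546005) -> (546005/425329): both odd, 425329 mod 4 = 1, 546005 mod 4 = 1, so the flip contributes +1; sign now +1
(546005/425329): 546005 mod 425329 = 120676, so (546005/425329) = (120676/425329)
factor out 2^2: 120676 = 2^2·30169; with 425329 mod 8 = 1, (2/425329) = +1; sign now +1; continue with (30169/425329)
flip (30169/425329) -> (425329/30169): both odd, 30169 mod 4 = 1, 425329 mod 4 = 1, so the flip contributes +1; sign now +1
(425329/30169): 425329 mod 30169 = 2963, so (425329/30169) = (2963/30169)
flip (2963/30169) -> (30169/2963): both odd, 2963 mod 4 = 3, 30169 mod 4 = 1, so the flip contributes +1; sign now +1
(30169/2963): 30169 mod 2963 = 539, so (30169/2963) = (539/2963)
flip (539/2963) -> (2963/539): both odd, 539 mod 4 = 3, 2963 mod 4 = 3, so the flip contributes -1; sign now -1
(2963/539): 2963 mod 539 = 268, so (2963/539) = (268/539)
factor out 2^2: 268 = 2^2·67; with 539 mod 8 = 3, (2/539) = -1; sign now -1; continue with (67/539)
flip (67/539) -> (539/67): both odd, 67 mod 4 = 3, 539 mod 4 = 3, so the flip contributes -1; sign now +1
(539/67): 539 mod 67 = 3, so (539/67) = (3/67)
flip (3/67) -> (67/3): both odd, 3 mod 4 = 3, 67 mod 4 = 3, so the flip contributes -1; sign now -1
(67/3): 67 mod 3 = 1, so (67/3) = (1/3)
reached (1/3) = 1, so the symbol is -1

-1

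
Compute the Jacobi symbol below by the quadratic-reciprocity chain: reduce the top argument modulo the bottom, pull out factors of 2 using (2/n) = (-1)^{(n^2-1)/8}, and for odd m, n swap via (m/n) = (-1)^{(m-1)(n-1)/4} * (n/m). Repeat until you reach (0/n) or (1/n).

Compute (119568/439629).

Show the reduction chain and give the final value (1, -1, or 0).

factor out 2^4: 119568 = 2^4·7473; with 439629 mod 8 = 5, (2/439629) = -1; sign now +1; continue with (7473/439629)
flip (7473/439629) -> (439629/7473): both odd, 7473 mod 4 = 1, 439629 mod 4 = 1, so the flip contributes +1; sign now +1
(439629/7473): 439629 mod 7473 = 6195, so (439629/7473) = (6195/7473)
flip (6195/7473) -> (7473/6195): both odd, 6195 mod 4 = 3, 7473 mod 4 = 1, so the flip contributes +1; sign now +1
(7473/6195): 7473 mod 6195 = 1278, so (7473/6195) = (1278/6195)
factor out 2^1: 1278 = 2^1·639; with 6195 mod 8 = 3, (2/6195) = -1; sign now -1; continue with (639/6195)
flip (639/6195) -> (6195/639): both odd, 639 mod 4 = 3, 6195 mod 4 = 3, so the flip contributes -1; sign now +1
(6195/639): 6195 mod 639 = 444, so (6195/639) = (444/639)
factor out 2^2: 444 = 2^2·111; with 639 mod 8 = 7, (2/639) = +1; sign now +1; continue with (111/639)
flip (111/639) -> (639/111): both odd, 111 mod 4 = 3, 639 mod 4 = 3, so the flip contributes -1; sign now -1
(639/111): 639 mod 111 = 84, so (639/111) = (84/111)
factor out 2^2: 84 = 2^2·21; with 111 mod 8 = 7, (2/111) = +1; sign now -1; continue with (21/111)
flip (21/111) -> (111/21): both odd, 21 mod 4 = 1, 111 mod 4 = 3, so the flip contributes +1; sign now -1
(111/21): 111 mod 21 = 6, so (111/21) = (6/21)
factor out 2^1: 6 = 2^1·3; with 21 mod 8 = 5, (2/21) = -1; sign now +1; continue with (3/21)
flip (3/21) -> (21/3): both odd, 3 mod 4 = 3, 21 mod 4 = 1, so the flip contributes +1; sign now +1
(21/3): 21 mod 3 = 0, so (21/3) = (0/3)
reached (0/3); gcd(a, n) > 1, so (0/3) = 0 and the symbol is 0

0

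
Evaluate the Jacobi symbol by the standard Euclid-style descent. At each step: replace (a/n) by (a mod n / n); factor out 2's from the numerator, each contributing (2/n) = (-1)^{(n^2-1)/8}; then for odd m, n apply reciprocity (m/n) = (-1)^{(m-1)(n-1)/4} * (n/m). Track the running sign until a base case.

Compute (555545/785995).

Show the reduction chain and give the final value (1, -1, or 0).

0

reciprocity: (555545/785995) = +1·(785995/555545) since 555545 mod 4 = 1, 785995 mod 4 = 3; sign now +1
(785995/555545) = (230450/555545)   [reduce mod 555545]
230450 = 2^1·115225; (2/555545) = +1 since 555545 mod 8 = 1, so (230450/555545) = (+1)^1·(115225/555545); sign now +1
reciprocity: (115225/555545) = +1·(555545/115225) since 115225 mod 4 = 1, 555545 mod 4 = 1; sign now +1
(555545/115225) = (94645/115225)   [reduce mod 115225]
reciprocity: (94645/115225) = +1·(115225/94645) since 94645 mod 4 = 1, 115225 mod 4 = 1; sign now +1
(115225/94645) = (20580/94645)   [reduce mod 94645]
20580 = 2^2·5145; (2/94645) = -1 since 94645 mod 8 = 5, so (20580/94645) = (-1)^2·(5145/94645); sign now +1
reciprocity: (5145/94645) = +1·(94645/5145) since 5145 mod 4 = 1, 94645 mod 4 = 1; sign now +1
(94645/5145) = (2035/5145)   [reduce mod 5145]
reciprocity: (2035/5145) = +1·(5145/2035) since 2035 mod 4 = 3, 5145 mod 4 = 1; sign now +1
(5145/2035) = (1075/2035)   [reduce mod 2035]
reciprocity: (1075/2035) = -1·(2035/1075) since 1075 mod 4 = 3, 2035 mod 4 = 3; sign now -1
(2035/1075) = (960/1075)   [reduce mod 1075]
960 = 2^6·15; (2/1075) = -1 since 1075 mod 8 = 3, so (960/1075) = (-1)^6·(15/1075); sign now -1
reciprocity: (15/1075) = -1·(1075/15) since 15 mod 4 = 3, 1075 mod 4 = 3; sign now +1
(1075/15) = (10/15)   [reduce mod 15]
10 = 2^1·5; (2/15) = +1 since 15 mod 8 = 7, so (10/15) = (+1)^1·(5/15); sign now +1
reciprocity: (5/15) = +1·(15/5) since 5 mod 4 = 1, 15 mod 4 = 3; sign now +1
(15/5) = (0/5)   [reduce mod 5]
(0/5) = 0   [gcd(a, n) > 1]; final value = 0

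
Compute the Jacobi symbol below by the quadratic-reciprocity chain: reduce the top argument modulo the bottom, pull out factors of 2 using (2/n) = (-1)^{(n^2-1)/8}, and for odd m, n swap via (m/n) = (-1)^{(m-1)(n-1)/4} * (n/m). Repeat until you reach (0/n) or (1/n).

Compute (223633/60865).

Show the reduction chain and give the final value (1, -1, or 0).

1

(223633/60865) = (41038/60865)   [reduce mod 60865]
41038 = 2^1·20519; (2/60865) = +1 since 60865 mod 8 = 1, so (41038/60865) = (+1)^1·(20519/60865); sign now +1
reciprocity: (20519/60865) = +1·(60865/20519) since 20519 mod 4 = 3, 60865 mod 4 = 1; sign now +1
(60865/20519) = (19827/20519)   [reduce mod 20519]
reciprocity: (19827/20519) = -1·(20519/19827) since 19827 mod 4 = 3, 20519 mod 4 = 3; sign now -1
(20519/19827) = (692/19827)   [reduce mod 19827]
692 = 2^2·173; (2/19827) = -1 since 19827 mod 8 = 3, so (692/19827) = (-1)^2·(173/19827); sign now -1
reciprocity: (173/19827) = +1·(19827/173) since 173 mod 4 = 1, 19827 mod 4 = 3; sign now -1
(19827/173) = (105/173)   [reduce mod 173]
reciprocity: (105/173) = +1·(173/105) since 105 mod 4 = 1, 173 mod 4 = 1; sign now -1
(173/105) = (68/105)   [reduce mod 105]
68 = 2^2·17; (2/105) = +1 since 105 mod 8 = 1, so (68/105) = (+1)^2·(17/105); sign now -1
reciprocity: (17/105) = +1·(105/17) since 17 mod 4 = 1, 105 mod 4 = 1; sign now -1
(105/17) = (3/17)   [reduce mod 17]
reciprocity: (3/17) = +1·(17/3) since 3 mod 4 = 3, 17 mod 4 = 1; sign now -1
(17/3) = (2/3)   [reduce mod 3]
2 = 2^1·1; (2/3) = -1 since 3 mod 8 = 3, so (2/3) = (-1)^1·(1/3); sign now +1
(1/3) = 1; final value = sign = +1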